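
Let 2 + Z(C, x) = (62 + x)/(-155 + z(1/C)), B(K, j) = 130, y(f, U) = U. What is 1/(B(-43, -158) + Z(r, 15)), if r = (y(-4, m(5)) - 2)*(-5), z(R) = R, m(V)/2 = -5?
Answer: 9299/1185652 ≈ 0.0078429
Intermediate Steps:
m(V) = -10 (m(V) = 2*(-5) = -10)
r = 60 (r = (-10 - 2)*(-5) = -12*(-5) = 60)
Z(C, x) = -2 + (62 + x)/(-155 + 1/C)
1/(B(-43, -158) + Z(r, 15)) = 1/(130 + (2 - 1*60*(372 + 15))/(-1 + 155*60)) = 1/(130 + (2 - 1*60*387)/(-1 + 9300)) = 1/(130 + (2 - 23220)/9299) = 1/(130 + (1/9299)*(-23218)) = 1/(130 - 23218/9299) = 1/(1185652/9299) = 9299/1185652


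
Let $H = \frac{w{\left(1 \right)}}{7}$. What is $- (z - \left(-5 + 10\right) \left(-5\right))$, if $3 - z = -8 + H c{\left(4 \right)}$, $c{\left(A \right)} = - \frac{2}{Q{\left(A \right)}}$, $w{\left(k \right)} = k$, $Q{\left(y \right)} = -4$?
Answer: $- \frac{503}{14} \approx -35.929$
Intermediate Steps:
$c{\left(A \right)} = \frac{1}{2}$ ($c{\left(A \right)} = - \frac{2}{-4} = \left(-2\right) \left(- \frac{1}{4}\right) = \frac{1}{2}$)
$H = \frac{1}{7}$ ($H = 1 \cdot \frac{1}{7} = \frac{1}{7} \approx 0.14286$)
$z = \frac{153}{14}$ ($z = 3 - \left(-8 + \frac{1}{7} \cdot \frac{1}{2}\right) = 3 - \left(-8 + \frac{1}{14}\right) = 3 - - \frac{111}{14} = 3 + \frac{111}{14} = \frac{153}{14} \approx 10.929$)
$- (z - \left(-5 + 10\right) \left(-5\right)) = - (\frac{153}{14} - \left(-5 + 10\right) \left(-5\right)) = - (\frac{153}{14} - 5 \left(-5\right)) = - (\frac{153}{14} - -25) = - (\frac{153}{14} + 25) = \left(-1\right) \frac{503}{14} = - \frac{503}{14}$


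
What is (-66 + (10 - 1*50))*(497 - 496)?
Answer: -106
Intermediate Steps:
(-66 + (10 - 1*50))*(497 - 496) = (-66 + (10 - 50))*1 = (-66 - 40)*1 = -106*1 = -106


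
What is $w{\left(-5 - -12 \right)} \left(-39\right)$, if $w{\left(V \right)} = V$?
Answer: $-273$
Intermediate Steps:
$w{\left(-5 - -12 \right)} \left(-39\right) = \left(-5 - -12\right) \left(-39\right) = \left(-5 + 12\right) \left(-39\right) = 7 \left(-39\right) = -273$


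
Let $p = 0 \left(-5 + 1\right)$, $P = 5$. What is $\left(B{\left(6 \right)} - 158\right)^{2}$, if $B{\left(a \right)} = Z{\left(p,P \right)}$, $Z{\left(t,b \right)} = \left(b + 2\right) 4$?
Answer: $16900$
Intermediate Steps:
$p = 0$ ($p = 0 \left(-4\right) = 0$)
$Z{\left(t,b \right)} = 8 + 4 b$ ($Z{\left(t,b \right)} = \left(2 + b\right) 4 = 8 + 4 b$)
$B{\left(a \right)} = 28$ ($B{\left(a \right)} = 8 + 4 \cdot 5 = 8 + 20 = 28$)
$\left(B{\left(6 \right)} - 158\right)^{2} = \left(28 - 158\right)^{2} = \left(-130\right)^{2} = 16900$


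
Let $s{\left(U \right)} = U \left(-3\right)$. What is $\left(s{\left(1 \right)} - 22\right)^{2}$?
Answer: $625$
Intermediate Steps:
$s{\left(U \right)} = - 3 U$
$\left(s{\left(1 \right)} - 22\right)^{2} = \left(\left(-3\right) 1 - 22\right)^{2} = \left(-3 - 22\right)^{2} = \left(-25\right)^{2} = 625$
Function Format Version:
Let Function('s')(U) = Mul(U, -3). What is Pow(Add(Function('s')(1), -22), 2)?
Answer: 625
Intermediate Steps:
Function('s')(U) = Mul(-3, U)
Pow(Add(Function('s')(1), -22), 2) = Pow(Add(Mul(-3, 1), -22), 2) = Pow(Add(-3, -22), 2) = Pow(-25, 2) = 625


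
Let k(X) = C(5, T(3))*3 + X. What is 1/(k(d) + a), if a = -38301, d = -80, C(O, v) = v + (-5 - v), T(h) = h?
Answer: -1/38396 ≈ -2.6044e-5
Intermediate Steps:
C(O, v) = -5
k(X) = -15 + X (k(X) = -5*3 + X = -15 + X)
1/(k(d) + a) = 1/((-15 - 80) - 38301) = 1/(-95 - 38301) = 1/(-38396) = -1/38396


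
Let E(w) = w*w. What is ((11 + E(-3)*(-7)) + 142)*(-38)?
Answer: -3420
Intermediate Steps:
E(w) = w**2
((11 + E(-3)*(-7)) + 142)*(-38) = ((11 + (-3)**2*(-7)) + 142)*(-38) = ((11 + 9*(-7)) + 142)*(-38) = ((11 - 63) + 142)*(-38) = (-52 + 142)*(-38) = 90*(-38) = -3420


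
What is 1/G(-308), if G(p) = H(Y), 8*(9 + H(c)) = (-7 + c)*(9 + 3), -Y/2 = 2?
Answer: -2/51 ≈ -0.039216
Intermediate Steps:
Y = -4 (Y = -2*2 = -4)
H(c) = -39/2 + 3*c/2 (H(c) = -9 + ((-7 + c)*(9 + 3))/8 = -9 + ((-7 + c)*12)/8 = -9 + (-84 + 12*c)/8 = -9 + (-21/2 + 3*c/2) = -39/2 + 3*c/2)
G(p) = -51/2 (G(p) = -39/2 + (3/2)*(-4) = -39/2 - 6 = -51/2)
1/G(-308) = 1/(-51/2) = -2/51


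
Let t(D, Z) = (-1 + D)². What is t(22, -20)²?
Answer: 194481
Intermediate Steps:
t(22, -20)² = ((-1 + 22)²)² = (21²)² = 441² = 194481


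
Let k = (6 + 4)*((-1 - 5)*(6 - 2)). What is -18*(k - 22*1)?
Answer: 4716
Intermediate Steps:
k = -240 (k = 10*(-6*4) = 10*(-24) = -240)
-18*(k - 22*1) = -18*(-240 - 22*1) = -18*(-240 - 22) = -18*(-262) = 4716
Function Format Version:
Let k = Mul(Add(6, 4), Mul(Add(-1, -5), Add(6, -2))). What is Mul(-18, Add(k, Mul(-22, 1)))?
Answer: 4716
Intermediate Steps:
k = -240 (k = Mul(10, Mul(-6, 4)) = Mul(10, -24) = -240)
Mul(-18, Add(k, Mul(-22, 1))) = Mul(-18, Add(-240, Mul(-22, 1))) = Mul(-18, Add(-240, -22)) = Mul(-18, -262) = 4716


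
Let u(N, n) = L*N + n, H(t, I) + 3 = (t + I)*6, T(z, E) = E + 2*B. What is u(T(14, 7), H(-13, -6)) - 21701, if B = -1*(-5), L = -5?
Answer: -21903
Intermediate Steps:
B = 5
T(z, E) = 10 + E (T(z, E) = E + 2*5 = E + 10 = 10 + E)
H(t, I) = -3 + 6*I + 6*t (H(t, I) = -3 + (t + I)*6 = -3 + (I + t)*6 = -3 + (6*I + 6*t) = -3 + 6*I + 6*t)
u(N, n) = n - 5*N (u(N, n) = -5*N + n = n - 5*N)
u(T(14, 7), H(-13, -6)) - 21701 = ((-3 + 6*(-6) + 6*(-13)) - 5*(10 + 7)) - 21701 = ((-3 - 36 - 78) - 5*17) - 21701 = (-117 - 85) - 21701 = -202 - 21701 = -21903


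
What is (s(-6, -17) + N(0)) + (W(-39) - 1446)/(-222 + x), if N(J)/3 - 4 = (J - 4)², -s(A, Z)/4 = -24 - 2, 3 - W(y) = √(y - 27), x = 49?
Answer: 29815/173 + I*√66/173 ≈ 172.34 + 0.04696*I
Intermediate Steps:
W(y) = 3 - √(-27 + y) (W(y) = 3 - √(y - 27) = 3 - √(-27 + y))
s(A, Z) = 104 (s(A, Z) = -4*(-24 - 2) = -4*(-26) = 104)
N(J) = 12 + 3*(-4 + J)² (N(J) = 12 + 3*(J - 4)² = 12 + 3*(-4 + J)²)
(s(-6, -17) + N(0)) + (W(-39) - 1446)/(-222 + x) = (104 + (12 + 3*(-4 + 0)²)) + ((3 - √(-27 - 39)) - 1446)/(-222 + 49) = (104 + (12 + 3*(-4)²)) + ((3 - √(-66)) - 1446)/(-173) = (104 + (12 + 3*16)) + ((3 - I*√66) - 1446)*(-1/173) = (104 + (12 + 48)) + ((3 - I*√66) - 1446)*(-1/173) = (104 + 60) + (-1443 - I*√66)*(-1/173) = 164 + (1443/173 + I*√66/173) = 29815/173 + I*√66/173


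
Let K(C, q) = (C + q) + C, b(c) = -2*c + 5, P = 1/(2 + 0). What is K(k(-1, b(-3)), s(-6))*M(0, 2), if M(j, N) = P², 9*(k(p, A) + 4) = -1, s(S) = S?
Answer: -32/9 ≈ -3.5556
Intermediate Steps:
P = ½ (P = 1/2 = ½ ≈ 0.50000)
b(c) = 5 - 2*c
k(p, A) = -37/9 (k(p, A) = -4 + (⅑)*(-1) = -4 - ⅑ = -37/9)
M(j, N) = ¼ (M(j, N) = (½)² = ¼)
K(C, q) = q + 2*C
K(k(-1, b(-3)), s(-6))*M(0, 2) = (-6 + 2*(-37/9))*(¼) = (-6 - 74/9)*(¼) = -128/9*¼ = -32/9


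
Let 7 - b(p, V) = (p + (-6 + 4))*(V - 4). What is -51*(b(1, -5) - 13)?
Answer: 765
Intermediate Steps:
b(p, V) = 7 - (-4 + V)*(-2 + p) (b(p, V) = 7 - (p + (-6 + 4))*(V - 4) = 7 - (p - 2)*(-4 + V) = 7 - (-2 + p)*(-4 + V) = 7 - (-4 + V)*(-2 + p))
-51*(b(1, -5) - 13) = -51*((-1 + 2*(-5) + 4*1 - 1*(-5)*1) - 13) = -51*((-1 - 10 + 4 + 5) - 13) = -51*(-2 - 13) = -51*(-15) = 765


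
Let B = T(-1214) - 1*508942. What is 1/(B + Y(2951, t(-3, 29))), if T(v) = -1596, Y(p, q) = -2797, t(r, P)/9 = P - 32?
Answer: -1/513335 ≈ -1.9480e-6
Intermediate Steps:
t(r, P) = -288 + 9*P (t(r, P) = 9*(P - 32) = 9*(-32 + P) = -288 + 9*P)
B = -510538 (B = -1596 - 1*508942 = -1596 - 508942 = -510538)
1/(B + Y(2951, t(-3, 29))) = 1/(-510538 - 2797) = 1/(-513335) = -1/513335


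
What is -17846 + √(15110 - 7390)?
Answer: -17846 + 2*√1930 ≈ -17758.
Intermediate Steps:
-17846 + √(15110 - 7390) = -17846 + √7720 = -17846 + 2*√1930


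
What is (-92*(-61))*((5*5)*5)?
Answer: 701500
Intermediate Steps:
(-92*(-61))*((5*5)*5) = 5612*(25*5) = 5612*125 = 701500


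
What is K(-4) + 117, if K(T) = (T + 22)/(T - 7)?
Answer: 1269/11 ≈ 115.36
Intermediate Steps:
K(T) = (22 + T)/(-7 + T)
K(-4) + 117 = (22 - 4)/(-7 - 4) + 117 = 18/(-11) + 117 = -1/11*18 + 117 = -18/11 + 117 = 1269/11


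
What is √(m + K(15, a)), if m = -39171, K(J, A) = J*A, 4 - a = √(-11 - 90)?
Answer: √(-39111 - 15*I*√101) ≈ 0.3811 - 197.77*I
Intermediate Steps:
a = 4 - I*√101 (a = 4 - √(-11 - 90) = 4 - √(-101) = 4 - I*√101 ≈ 4.0 - 10.05*I)
K(J, A) = A*J
√(m + K(15, a)) = √(-39171 + (4 - I*√101)*15) = √(-39171 + (60 - 15*I*√101)) = √(-39111 - 15*I*√101)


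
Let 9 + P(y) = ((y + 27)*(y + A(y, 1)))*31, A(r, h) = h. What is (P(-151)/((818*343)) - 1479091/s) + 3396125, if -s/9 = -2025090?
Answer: 4341683790507910744/1278422103735 ≈ 3.3961e+6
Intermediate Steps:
s = 18225810 (s = -9*(-2025090) = 18225810)
P(y) = -9 + 31*(1 + y)*(27 + y) (P(y) = -9 + ((y + 27)*(y + 1))*31 = -9 + ((27 + y)*(1 + y))*31 = -9 + ((1 + y)*(27 + y))*31 = -9 + 31*(1 + y)*(27 + y))
(P(-151)/((818*343)) - 1479091/s) + 3396125 = ((828 + 31*(-151)**2 + 868*(-151))/((818*343)) - 1479091/18225810) + 3396125 = ((828 + 31*22801 - 131068)/280574 - 1479091*1/18225810) + 3396125 = ((828 + 706831 - 131068)*(1/280574) - 1479091/18225810) + 3396125 = (576591*(1/280574) - 1479091/18225810) + 3396125 = (576591/280574 - 1479091/18225810) + 3396125 = 2523460883869/1278422103735 + 3396125 = 4341683790507910744/1278422103735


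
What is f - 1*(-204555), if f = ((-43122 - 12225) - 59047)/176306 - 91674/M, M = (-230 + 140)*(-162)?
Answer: 14605535608351/71403930 ≈ 2.0455e+5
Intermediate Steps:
M = 14580 (M = -90*(-162) = 14580)
f = -495292799/71403930 (f = ((-43122 - 12225) - 59047)/176306 - 91674/14580 = (-55347 - 59047)*(1/176306) - 91674*1/14580 = -114394*1/176306 - 5093/810 = -57197/88153 - 5093/810 = -495292799/71403930 ≈ -6.9365)
f - 1*(-204555) = -495292799/71403930 - 1*(-204555) = -495292799/71403930 + 204555 = 14605535608351/71403930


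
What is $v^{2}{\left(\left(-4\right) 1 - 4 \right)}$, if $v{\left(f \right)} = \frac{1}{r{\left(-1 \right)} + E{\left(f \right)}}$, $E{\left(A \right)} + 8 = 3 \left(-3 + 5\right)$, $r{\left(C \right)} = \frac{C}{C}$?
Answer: $1$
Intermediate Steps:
$r{\left(C \right)} = 1$
$E{\left(A \right)} = -2$ ($E{\left(A \right)} = -8 + 3 \left(-3 + 5\right) = -8 + 3 \cdot 2 = -8 + 6 = -2$)
$v{\left(f \right)} = -1$ ($v{\left(f \right)} = \frac{1}{1 - 2} = \frac{1}{-1} = -1$)
$v^{2}{\left(\left(-4\right) 1 - 4 \right)} = \left(-1\right)^{2} = 1$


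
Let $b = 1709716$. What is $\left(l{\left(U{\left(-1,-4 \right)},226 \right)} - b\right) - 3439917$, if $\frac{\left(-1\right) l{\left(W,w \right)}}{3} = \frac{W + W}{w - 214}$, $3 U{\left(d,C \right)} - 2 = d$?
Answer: $- \frac{30897799}{6} \approx -5.1496 \cdot 10^{6}$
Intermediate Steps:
$U{\left(d,C \right)} = \frac{2}{3} + \frac{d}{3}$
$l{\left(W,w \right)} = - \frac{6 W}{-214 + w}$ ($l{\left(W,w \right)} = - 3 \frac{W + W}{w - 214} = - 3 \frac{2 W}{-214 + w} = - \frac{6 W}{-214 + w}$)
$\left(l{\left(U{\left(-1,-4 \right)},226 \right)} - b\right) - 3439917 = \left(- \frac{6 \left(\frac{2}{3} + \frac{1}{3} \left(-1\right)\right)}{-214 + 226} - 1709716\right) - 3439917 = \left(- \frac{6 \left(\frac{2}{3} - \frac{1}{3}\right)}{12} - 1709716\right) - 3439917 = \left(\left(-6\right) \frac{1}{3} \cdot \frac{1}{12} - 1709716\right) - 3439917 = \left(- \frac{1}{6} - 1709716\right) - 3439917 = - \frac{10258297}{6} - 3439917 = - \frac{30897799}{6}$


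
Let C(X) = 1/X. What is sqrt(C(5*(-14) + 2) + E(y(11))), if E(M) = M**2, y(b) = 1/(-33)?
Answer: I*sqrt(17357)/1122 ≈ 0.11742*I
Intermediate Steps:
y(b) = -1/33
sqrt(C(5*(-14) + 2) + E(y(11))) = sqrt(1/(5*(-14) + 2) + (-1/33)**2) = sqrt(1/(-70 + 2) + 1/1089) = sqrt(1/(-68) + 1/1089) = sqrt(-1/68 + 1/1089) = sqrt(-1021/74052) = I*sqrt(17357)/1122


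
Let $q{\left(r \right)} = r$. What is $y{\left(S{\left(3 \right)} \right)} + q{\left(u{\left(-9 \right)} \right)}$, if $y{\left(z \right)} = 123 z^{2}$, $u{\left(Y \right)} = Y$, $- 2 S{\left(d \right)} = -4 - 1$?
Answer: $\frac{3039}{4} \approx 759.75$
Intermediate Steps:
$S{\left(d \right)} = \frac{5}{2}$ ($S{\left(d \right)} = - \frac{-4 - 1}{2} = \left(- \frac{1}{2}\right) \left(-5\right) = \frac{5}{2}$)
$y{\left(S{\left(3 \right)} \right)} + q{\left(u{\left(-9 \right)} \right)} = 123 \left(\frac{5}{2}\right)^{2} - 9 = 123 \cdot \frac{25}{4} - 9 = \frac{3075}{4} - 9 = \frac{3039}{4}$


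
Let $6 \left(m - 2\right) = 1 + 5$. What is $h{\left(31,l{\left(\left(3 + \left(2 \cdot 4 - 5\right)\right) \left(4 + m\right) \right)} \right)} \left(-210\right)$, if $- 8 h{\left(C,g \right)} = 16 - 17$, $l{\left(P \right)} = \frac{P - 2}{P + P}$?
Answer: $- \frac{105}{4} \approx -26.25$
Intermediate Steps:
$m = 3$ ($m = 2 + \frac{1 + 5}{6} = 2 + \frac{1}{6} \cdot 6 = 2 + 1 = 3$)
$l{\left(P \right)} = \frac{-2 + P}{2 P}$
$h{\left(C,g \right)} = \frac{1}{8}$ ($h{\left(C,g \right)} = - \frac{16 - 17}{8} = \left(- \frac{1}{8}\right) \left(-1\right) = \frac{1}{8}$)
$h{\left(31,l{\left(\left(3 + \left(2 \cdot 4 - 5\right)\right) \left(4 + m\right) \right)} \right)} \left(-210\right) = \frac{1}{8} \left(-210\right) = - \frac{105}{4}$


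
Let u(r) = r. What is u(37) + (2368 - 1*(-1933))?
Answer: 4338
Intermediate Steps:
u(37) + (2368 - 1*(-1933)) = 37 + (2368 - 1*(-1933)) = 37 + (2368 + 1933) = 37 + 4301 = 4338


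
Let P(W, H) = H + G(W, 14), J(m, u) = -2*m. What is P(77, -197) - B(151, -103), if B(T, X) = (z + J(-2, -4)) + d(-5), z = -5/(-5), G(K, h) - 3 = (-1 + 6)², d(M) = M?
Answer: -169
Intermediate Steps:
G(K, h) = 28 (G(K, h) = 3 + (-1 + 6)² = 3 + 5² = 3 + 25 = 28)
z = 1 (z = -5*(-⅕) = 1)
B(T, X) = 0 (B(T, X) = (1 - 2*(-2)) - 5 = (1 + 4) - 5 = 5 - 5 = 0)
P(W, H) = 28 + H (P(W, H) = H + 28 = 28 + H)
P(77, -197) - B(151, -103) = (28 - 197) - 1*0 = -169 + 0 = -169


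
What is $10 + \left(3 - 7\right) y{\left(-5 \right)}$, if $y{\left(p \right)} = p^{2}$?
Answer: $-90$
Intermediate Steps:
$10 + \left(3 - 7\right) y{\left(-5 \right)} = 10 + \left(3 - 7\right) \left(-5\right)^{2} = 10 + \left(3 - 7\right) 25 = 10 - 100 = -90$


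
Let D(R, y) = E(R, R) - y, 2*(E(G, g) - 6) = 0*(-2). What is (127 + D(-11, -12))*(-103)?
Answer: -14935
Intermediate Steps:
E(G, g) = 6 (E(G, g) = 6 + (0*(-2))/2 = 6 + (1/2)*0 = 6 + 0 = 6)
D(R, y) = 6 - y
(127 + D(-11, -12))*(-103) = (127 + (6 - 1*(-12)))*(-103) = (127 + (6 + 12))*(-103) = (127 + 18)*(-103) = 145*(-103) = -14935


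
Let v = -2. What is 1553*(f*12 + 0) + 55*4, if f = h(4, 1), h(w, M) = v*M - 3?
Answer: -92960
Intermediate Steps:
h(w, M) = -3 - 2*M (h(w, M) = -2*M - 3 = -3 - 2*M)
f = -5 (f = -3 - 2*1 = -3 - 2 = -5)
1553*(f*12 + 0) + 55*4 = 1553*(-5*12 + 0) + 55*4 = 1553*(-60 + 0) + 220 = 1553*(-60) + 220 = -93180 + 220 = -92960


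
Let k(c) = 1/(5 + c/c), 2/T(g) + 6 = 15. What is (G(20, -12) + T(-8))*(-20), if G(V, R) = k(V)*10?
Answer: -340/9 ≈ -37.778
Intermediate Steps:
T(g) = 2/9 (T(g) = 2/(-6 + 15) = 2/9)
k(c) = ⅙ (k(c) = 1/(5 + 1) = 1/6 = ⅙)
G(V, R) = 5/3 (G(V, R) = (⅙)*10 = 5/3)
(G(20, -12) + T(-8))*(-20) = (5/3 + 2/9)*(-20) = (17/9)*(-20) = -340/9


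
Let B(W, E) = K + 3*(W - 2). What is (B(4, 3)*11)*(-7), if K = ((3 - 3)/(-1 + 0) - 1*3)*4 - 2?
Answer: 616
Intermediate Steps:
K = -14 (K = (0/(-1) - 3)*4 - 2 = (0*(-1) - 3)*4 - 2 = (0 - 3)*4 - 2 = -3*4 - 2 = -12 - 2 = -14)
B(W, E) = -20 + 3*W (B(W, E) = -14 + 3*(W - 2) = -14 + 3*(-2 + W) = -14 + (-6 + 3*W) = -20 + 3*W)
(B(4, 3)*11)*(-7) = ((-20 + 3*4)*11)*(-7) = ((-20 + 12)*11)*(-7) = -8*11*(-7) = -88*(-7) = 616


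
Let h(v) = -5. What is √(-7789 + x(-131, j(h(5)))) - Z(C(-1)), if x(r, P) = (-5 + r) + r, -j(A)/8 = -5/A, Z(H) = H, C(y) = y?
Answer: 1 + 2*I*√2014 ≈ 1.0 + 89.755*I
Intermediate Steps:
j(A) = 40/A (j(A) = -(-40)/A = 40/A)
x(r, P) = -5 + 2*r
√(-7789 + x(-131, j(h(5)))) - Z(C(-1)) = √(-7789 + (-5 + 2*(-131))) - 1*(-1) = √(-7789 + (-5 - 262)) + 1 = √(-7789 - 267) + 1 = √(-8056) + 1 = 2*I*√2014 + 1 = 1 + 2*I*√2014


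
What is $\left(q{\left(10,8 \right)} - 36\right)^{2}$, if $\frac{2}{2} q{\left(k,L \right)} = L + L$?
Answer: $400$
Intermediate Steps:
$q{\left(k,L \right)} = 2 L$ ($q{\left(k,L \right)} = L + L = 2 L$)
$\left(q{\left(10,8 \right)} - 36\right)^{2} = \left(2 \cdot 8 - 36\right)^{2} = \left(16 - 36\right)^{2} = \left(-20\right)^{2} = 400$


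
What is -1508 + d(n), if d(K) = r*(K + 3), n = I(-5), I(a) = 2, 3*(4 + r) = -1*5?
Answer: -4609/3 ≈ -1536.3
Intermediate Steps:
r = -17/3 (r = -4 + (-1*5)/3 = -4 + (⅓)*(-5) = -4 - 5/3 = -17/3 ≈ -5.6667)
n = 2
d(K) = -17 - 17*K/3 (d(K) = -17*(K + 3)/3 = -17*(3 + K)/3 = -17 - 17*K/3)
-1508 + d(n) = -1508 + (-17 - 17/3*2) = -1508 + (-17 - 34/3) = -1508 - 85/3 = -4609/3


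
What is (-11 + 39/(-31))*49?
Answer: -18620/31 ≈ -600.65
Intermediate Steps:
(-11 + 39/(-31))*49 = (-11 + 39*(-1/31))*49 = (-11 - 39/31)*49 = -380/31*49 = -18620/31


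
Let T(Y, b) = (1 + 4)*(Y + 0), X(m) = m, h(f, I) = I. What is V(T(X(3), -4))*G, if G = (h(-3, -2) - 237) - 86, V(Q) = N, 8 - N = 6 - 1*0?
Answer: -650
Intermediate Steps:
T(Y, b) = 5*Y
N = 2 (N = 8 - (6 - 1*0) = 8 - (6 + 0) = 8 - 1*6 = 8 - 6 = 2)
V(Q) = 2
G = -325 (G = (-2 - 237) - 86 = -239 - 86 = -325)
V(T(X(3), -4))*G = 2*(-325) = -650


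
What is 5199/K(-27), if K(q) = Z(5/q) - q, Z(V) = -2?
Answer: 5199/25 ≈ 207.96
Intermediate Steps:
K(q) = -2 - q
5199/K(-27) = 5199/(-2 - 1*(-27)) = 5199/(-2 + 27) = 5199/25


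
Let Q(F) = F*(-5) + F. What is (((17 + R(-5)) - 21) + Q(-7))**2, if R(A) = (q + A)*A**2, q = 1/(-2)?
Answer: 51529/4 ≈ 12882.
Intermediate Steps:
q = -1/2 (q = 1*(-1/2) = -1/2 ≈ -0.50000)
R(A) = A**2*(-1/2 + A) (R(A) = (-1/2 + A)*A**2 = A**2*(-1/2 + A))
Q(F) = -4*F (Q(F) = -5*F + F = -4*F)
(((17 + R(-5)) - 21) + Q(-7))**2 = (((17 + (-5)**2*(-1/2 - 5)) - 21) - 4*(-7))**2 = (((17 + 25*(-11/2)) - 21) + 28)**2 = (((17 - 275/2) - 21) + 28)**2 = ((-241/2 - 21) + 28)**2 = (-283/2 + 28)**2 = (-227/2)**2 = 51529/4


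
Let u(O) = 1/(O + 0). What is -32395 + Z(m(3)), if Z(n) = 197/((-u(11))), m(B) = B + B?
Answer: -34562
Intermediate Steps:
u(O) = 1/O
m(B) = 2*B
Z(n) = -2167 (Z(n) = 197/((-1/11)) = 197/((-1*1/11)) = 197/(-1/11) = 197*(-11) = -2167)
-32395 + Z(m(3)) = -32395 - 2167 = -34562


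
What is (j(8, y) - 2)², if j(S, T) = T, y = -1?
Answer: 9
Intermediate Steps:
(j(8, y) - 2)² = (-1 - 2)² = (-3)² = 9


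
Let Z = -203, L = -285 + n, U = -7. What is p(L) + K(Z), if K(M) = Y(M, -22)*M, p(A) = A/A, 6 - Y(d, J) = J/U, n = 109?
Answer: -579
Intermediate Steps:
L = -176 (L = -285 + 109 = -176)
Y(d, J) = 6 + J/7 (Y(d, J) = 6 - J/(-7) = 6 - J*(-1)/7 = 6 - (-1)*J/7 = 6 + J/7)
p(A) = 1
K(M) = 20*M/7 (K(M) = (6 + (⅐)*(-22))*M = (6 - 22/7)*M = 20*M/7)
p(L) + K(Z) = 1 + (20/7)*(-203) = 1 - 580 = -579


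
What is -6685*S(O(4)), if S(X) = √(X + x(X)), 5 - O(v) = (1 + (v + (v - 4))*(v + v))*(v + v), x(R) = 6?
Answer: -6685*I*√253 ≈ -1.0633e+5*I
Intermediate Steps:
O(v) = 5 - 2*v*(1 + 2*v*(-4 + 2*v)) (O(v) = 5 - (1 + (v + (v - 4))*(v + v))*(v + v) = 5 - (1 + (v + (-4 + v))*(2*v))*2*v = 5 - (1 + (-4 + 2*v)*(2*v))*2*v = 5 - (1 + 2*v*(-4 + 2*v))*2*v = 5 - 2*v*(1 + 2*v*(-4 + 2*v)))
S(X) = √(6 + X) (S(X) = √(X + 6) = √(6 + X))
-6685*S(O(4)) = -6685*√(6 + (5 - 8*4³ - 2*4 + 16*4²)) = -6685*√(6 + (5 - 8*64 - 8 + 16*16)) = -6685*√(6 + (5 - 512 - 8 + 256)) = -6685*√(6 - 259) = -6685*I*√253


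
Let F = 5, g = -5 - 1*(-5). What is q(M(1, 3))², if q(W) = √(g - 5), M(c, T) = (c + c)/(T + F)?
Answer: -5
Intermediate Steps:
g = 0 (g = -5 + 5 = 0)
M(c, T) = 2*c/(5 + T) (M(c, T) = (c + c)/(T + 5) = (2*c)/(5 + T) = 2*c/(5 + T))
q(W) = I*√5 (q(W) = √(0 - 5) = √(-5) = I*√5)
q(M(1, 3))² = (I*√5)² = -5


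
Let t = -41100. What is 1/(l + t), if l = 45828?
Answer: 1/4728 ≈ 0.00021151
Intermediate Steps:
1/(l + t) = 1/(45828 - 41100) = 1/4728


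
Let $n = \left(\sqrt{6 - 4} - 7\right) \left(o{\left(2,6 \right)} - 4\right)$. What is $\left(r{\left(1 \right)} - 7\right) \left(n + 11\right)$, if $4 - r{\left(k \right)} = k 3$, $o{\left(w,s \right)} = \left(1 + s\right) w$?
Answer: $354 - 60 \sqrt{2} \approx 269.15$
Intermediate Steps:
$o{\left(w,s \right)} = w \left(1 + s\right)$
$r{\left(k \right)} = 4 - 3 k$ ($r{\left(k \right)} = 4 - k 3 = 4 - 3 k$)
$n = -70 + 10 \sqrt{2}$ ($n = \left(\sqrt{6 - 4} - 7\right) \left(2 \left(1 + 6\right) - 4\right) = \left(\sqrt{2} - 7\right) \left(2 \cdot 7 - 4\right) = \left(-7 + \sqrt{2}\right) \left(14 - 4\right) = \left(-7 + \sqrt{2}\right) 10 = -70 + 10 \sqrt{2} \approx -55.858$)
$\left(r{\left(1 \right)} - 7\right) \left(n + 11\right) = \left(\left(4 - 3\right) - 7\right) \left(\left(-70 + 10 \sqrt{2}\right) + 11\right) = \left(\left(4 - 3\right) - 7\right) \left(-59 + 10 \sqrt{2}\right) = \left(1 - 7\right) \left(-59 + 10 \sqrt{2}\right) = - 6 \left(-59 + 10 \sqrt{2}\right) = 354 - 60 \sqrt{2}$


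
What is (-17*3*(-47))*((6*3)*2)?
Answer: 86292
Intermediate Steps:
(-17*3*(-47))*((6*3)*2) = (-51*(-47))*(18*2) = 2397*36 = 86292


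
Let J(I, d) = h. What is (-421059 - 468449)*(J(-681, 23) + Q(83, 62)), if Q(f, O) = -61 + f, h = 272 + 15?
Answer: -274857972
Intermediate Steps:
h = 287
J(I, d) = 287
(-421059 - 468449)*(J(-681, 23) + Q(83, 62)) = (-421059 - 468449)*(287 + (-61 + 83)) = -889508*(287 + 22) = -889508*309 = -274857972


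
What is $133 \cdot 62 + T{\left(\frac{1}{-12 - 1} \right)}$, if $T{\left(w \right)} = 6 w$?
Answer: $\frac{107192}{13} \approx 8245.5$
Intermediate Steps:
$133 \cdot 62 + T{\left(\frac{1}{-12 - 1} \right)} = 133 \cdot 62 + \frac{6}{-12 - 1} = 8246 + \frac{6}{-13} = 8246 + 6 \left(- \frac{1}{13}\right) = 8246 - \frac{6}{13} = \frac{107192}{13}$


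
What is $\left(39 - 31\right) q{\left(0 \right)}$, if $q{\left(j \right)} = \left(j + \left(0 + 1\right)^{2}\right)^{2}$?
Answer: $8$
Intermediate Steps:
$q{\left(j \right)} = \left(1 + j\right)^{2}$ ($q{\left(j \right)} = \left(j + 1^{2}\right)^{2} = \left(j + 1\right)^{2} = \left(1 + j\right)^{2}$)
$\left(39 - 31\right) q{\left(0 \right)} = \left(39 - 31\right) \left(1 + 0\right)^{2} = 8 \cdot 1^{2} = 8 \cdot 1 = 8$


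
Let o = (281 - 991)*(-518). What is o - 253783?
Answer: 113997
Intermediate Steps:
o = 367780 (o = -710*(-518) = 367780)
o - 253783 = 367780 - 253783 = 113997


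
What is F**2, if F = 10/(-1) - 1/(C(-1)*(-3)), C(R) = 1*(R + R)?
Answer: 3721/36 ≈ 103.36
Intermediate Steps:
C(R) = 2*R (C(R) = 1*(2*R) = 2*R)
F = -61/6 (F = 10/(-1) - 1/((2*(-1))*(-3)) = 10*(-1) - 1/((-2*(-3))) = -10 - 1/6 = -61/6 ≈ -10.167)
F**2 = (-61/6)**2 = 3721/36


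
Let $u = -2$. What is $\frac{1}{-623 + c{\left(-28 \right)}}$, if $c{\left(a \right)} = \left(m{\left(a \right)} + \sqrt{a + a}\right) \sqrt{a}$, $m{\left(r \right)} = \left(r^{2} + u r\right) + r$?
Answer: $- \frac{1}{623 + 28 \sqrt{2} - 1624 i \sqrt{7}} \approx -3.5057 \cdot 10^{-5} - 0.00022733 i$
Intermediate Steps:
$m{\left(r \right)} = r^{2} - r$ ($m{\left(r \right)} = \left(r^{2} - 2 r\right) + r = r^{2} - r$)
$c{\left(a \right)} = \sqrt{a} \left(a \left(-1 + a\right) + \sqrt{2} \sqrt{a}\right)$ ($c{\left(a \right)} = \left(a \left(-1 + a\right) + \sqrt{a + a}\right) \sqrt{a} = \left(a \left(-1 + a\right) + \sqrt{2 a}\right) \sqrt{a} = \left(a \left(-1 + a\right) + \sqrt{2} \sqrt{a}\right) \sqrt{a} = \sqrt{a} \left(a \left(-1 + a\right) + \sqrt{2} \sqrt{a}\right)$)
$\frac{1}{-623 + c{\left(-28 \right)}} = \frac{1}{-623 - \left(28 \sqrt{2} - \left(-28\right)^{\frac{3}{2}} \left(-1 - 28\right)\right)} = \frac{1}{-623 - \left(28 \sqrt{2} - - 56 i \sqrt{7} \left(-29\right)\right)} = \frac{1}{-623 - \left(28 \sqrt{2} - 1624 i \sqrt{7}\right)} = \frac{1}{-623 - 28 \sqrt{2} + 1624 i \sqrt{7}}$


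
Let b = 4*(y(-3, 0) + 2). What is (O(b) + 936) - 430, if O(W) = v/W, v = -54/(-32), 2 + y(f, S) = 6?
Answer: 64777/128 ≈ 506.07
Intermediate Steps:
y(f, S) = 4 (y(f, S) = -2 + 6 = 4)
b = 24 (b = 4*(4 + 2) = 4*6 = 24)
v = 27/16 (v = -54*(-1/32) = 27/16 ≈ 1.6875)
O(W) = 27/(16*W)
(O(b) + 936) - 430 = ((27/16)/24 + 936) - 430 = ((27/16)*(1/24) + 936) - 430 = (9/128 + 936) - 430 = 119817/128 - 430 = 64777/128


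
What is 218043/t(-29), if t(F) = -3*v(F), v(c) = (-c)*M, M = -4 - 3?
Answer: 10383/29 ≈ 358.03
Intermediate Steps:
M = -7
v(c) = 7*c (v(c) = -c*(-7) = 7*c)
t(F) = -21*F
218043/t(-29) = 218043/((-21*(-29))) = 218043/609 = 218043*(1/609) = 10383/29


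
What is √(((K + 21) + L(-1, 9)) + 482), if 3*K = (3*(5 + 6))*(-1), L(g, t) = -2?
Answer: 7*√10 ≈ 22.136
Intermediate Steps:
K = -11 (K = ((3*(5 + 6))*(-1))/3 = ((3*11)*(-1))/3 = (33*(-1))/3 = (⅓)*(-33) = -11)
√(((K + 21) + L(-1, 9)) + 482) = √(((-11 + 21) - 2) + 482) = √((10 - 2) + 482) = √(8 + 482) = √490 = 7*√10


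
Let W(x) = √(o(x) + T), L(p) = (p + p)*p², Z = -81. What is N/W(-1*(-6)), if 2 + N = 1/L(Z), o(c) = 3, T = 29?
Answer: -2125765*√2/8503056 ≈ -0.35355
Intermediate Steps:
L(p) = 2*p³ (L(p) = (2*p)*p² = 2*p³)
W(x) = 4*√2 (W(x) = √(3 + 29) = √32 = 4*√2)
N = -2125765/1062882 (N = -2 + 1/(2*(-81)³) = -2 + 1/(2*(-531441)) = -2 + 1/(-1062882) = -2 - 1/1062882 = -2125765/1062882 ≈ -2.0000)
N/W(-1*(-6)) = -2125765*√2/8/1062882 = -2125765*√2/8503056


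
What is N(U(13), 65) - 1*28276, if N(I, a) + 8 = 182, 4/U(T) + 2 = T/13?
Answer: -28102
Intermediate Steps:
U(T) = 4/(-2 + T/13)
N(I, a) = 174 (N(I, a) = -8 + 182 = 174)
N(U(13), 65) - 1*28276 = 174 - 1*28276 = 174 - 28276 = -28102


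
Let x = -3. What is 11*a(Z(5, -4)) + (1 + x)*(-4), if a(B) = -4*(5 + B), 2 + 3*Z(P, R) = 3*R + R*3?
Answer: 508/3 ≈ 169.33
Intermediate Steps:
Z(P, R) = -2/3 + 2*R (Z(P, R) = -2/3 + (3*R + R*3)/3 = -2/3 + (3*R + 3*R)/3 = -2/3 + (6*R)/3 = -2/3 + 2*R)
a(B) = -20 - 4*B
11*a(Z(5, -4)) + (1 + x)*(-4) = 11*(-20 - 4*(-2/3 + 2*(-4))) + (1 - 3)*(-4) = 11*(-20 - 4*(-2/3 - 8)) - 2*(-4) = 11*(-20 - 4*(-26/3)) + 8 = 11*(-20 + 104/3) + 8 = 11*(44/3) + 8 = 484/3 + 8 = 508/3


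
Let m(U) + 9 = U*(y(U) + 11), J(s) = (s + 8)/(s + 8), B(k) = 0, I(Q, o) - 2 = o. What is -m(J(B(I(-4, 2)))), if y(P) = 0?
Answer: -2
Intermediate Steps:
I(Q, o) = 2 + o
J(s) = 1 (J(s) = (8 + s)/(8 + s) = 1)
m(U) = -9 + 11*U (m(U) = -9 + U*(0 + 11) = -9 + U*11 = -9 + 11*U)
-m(J(B(I(-4, 2)))) = -(-9 + 11*1) = -(-9 + 11) = -1*2 = -2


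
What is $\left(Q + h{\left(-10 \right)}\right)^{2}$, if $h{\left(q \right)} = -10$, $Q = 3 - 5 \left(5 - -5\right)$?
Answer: $3249$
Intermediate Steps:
$Q = -47$ ($Q = 3 - 5 \left(5 + 5\right) = 3 - 50 = -47$)
$\left(Q + h{\left(-10 \right)}\right)^{2} = \left(-47 - 10\right)^{2} = \left(-57\right)^{2} = 3249$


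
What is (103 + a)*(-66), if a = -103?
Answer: 0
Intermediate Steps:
(103 + a)*(-66) = (103 - 103)*(-66) = 0*(-66) = 0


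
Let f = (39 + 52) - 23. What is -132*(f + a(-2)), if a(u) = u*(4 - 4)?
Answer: -8976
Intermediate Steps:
a(u) = 0 (a(u) = u*0 = 0)
f = 68 (f = 91 - 23 = 68)
-132*(f + a(-2)) = -132*(68 + 0) = -132*68 = -8976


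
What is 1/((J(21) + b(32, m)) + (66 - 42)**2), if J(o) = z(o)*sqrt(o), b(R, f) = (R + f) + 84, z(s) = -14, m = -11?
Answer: 227/153215 + 14*sqrt(21)/459645 ≈ 0.0016212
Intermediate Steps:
b(R, f) = 84 + R + f
J(o) = -14*sqrt(o)
1/((J(21) + b(32, m)) + (66 - 42)**2) = 1/((-14*sqrt(21) + (84 + 32 - 11)) + (66 - 42)**2) = 1/((-14*sqrt(21) + 105) + 24**2) = 1/((105 - 14*sqrt(21)) + 576) = 1/(681 - 14*sqrt(21))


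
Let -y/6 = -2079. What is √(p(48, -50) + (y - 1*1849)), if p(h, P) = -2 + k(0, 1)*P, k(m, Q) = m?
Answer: √10623 ≈ 103.07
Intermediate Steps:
y = 12474 (y = -6*(-2079) = 12474)
p(h, P) = -2 (p(h, P) = -2 + 0*P = -2 + 0 = -2)
√(p(48, -50) + (y - 1*1849)) = √(-2 + (12474 - 1*1849)) = √(-2 + (12474 - 1849)) = √(-2 + 10625) = √10623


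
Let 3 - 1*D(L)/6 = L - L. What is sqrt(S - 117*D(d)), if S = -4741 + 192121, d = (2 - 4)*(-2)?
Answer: 3*sqrt(20586) ≈ 430.43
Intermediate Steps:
d = 4 (d = -2*(-2) = 4)
D(L) = 18 (D(L) = 18 - 6*(L - L) = 18 - 6*0 = 18 + 0 = 18)
S = 187380
sqrt(S - 117*D(d)) = sqrt(187380 - 117*18) = sqrt(187380 - 2106) = sqrt(185274) = 3*sqrt(20586)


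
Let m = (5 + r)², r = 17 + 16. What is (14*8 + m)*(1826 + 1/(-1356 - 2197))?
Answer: 10094981012/3553 ≈ 2.8413e+6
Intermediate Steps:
r = 33
m = 1444 (m = (5 + 33)² = 38² = 1444)
(14*8 + m)*(1826 + 1/(-1356 - 2197)) = (14*8 + 1444)*(1826 + 1/(-1356 - 2197)) = (112 + 1444)*(1826 + 1/(-3553)) = 1556*(1826 - 1/3553) = 1556*(6487777/3553) = 10094981012/3553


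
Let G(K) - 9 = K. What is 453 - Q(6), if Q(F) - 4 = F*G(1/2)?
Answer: 392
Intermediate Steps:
G(K) = 9 + K
Q(F) = 4 + 19*F/2 (Q(F) = 4 + F*(9 + 1/2) = 4 + F*(9 + ½) = 4 + F*(19/2) = 4 + 19*F/2)
453 - Q(6) = 453 - (4 + (19/2)*6) = 453 - (4 + 57) = 453 - 1*61 = 453 - 61 = 392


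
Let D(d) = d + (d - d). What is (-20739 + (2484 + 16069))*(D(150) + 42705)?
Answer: -93681030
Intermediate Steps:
D(d) = d (D(d) = d + 0 = d)
(-20739 + (2484 + 16069))*(D(150) + 42705) = (-20739 + (2484 + 16069))*(150 + 42705) = (-20739 + 18553)*42855 = -2186*42855 = -93681030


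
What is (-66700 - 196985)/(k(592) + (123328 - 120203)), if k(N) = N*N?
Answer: -87895/117863 ≈ -0.74574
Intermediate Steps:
k(N) = N²
(-66700 - 196985)/(k(592) + (123328 - 120203)) = (-66700 - 196985)/(592² + (123328 - 120203)) = -263685/(350464 + 3125) = -263685/353589 = -263685*1/353589 = -87895/117863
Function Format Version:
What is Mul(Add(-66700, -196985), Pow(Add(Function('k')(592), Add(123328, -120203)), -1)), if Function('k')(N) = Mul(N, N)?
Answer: Rational(-87895, 117863) ≈ -0.74574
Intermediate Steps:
Function('k')(N) = Pow(N, 2)
Mul(Add(-66700, -196985), Pow(Add(Function('k')(592), Add(123328, -120203)), -1)) = Mul(Add(-66700, -196985), Pow(Add(Pow(592, 2), Add(123328, -120203)), -1)) = Mul(-263685, Pow(Add(350464, 3125), -1)) = Mul(-263685, Pow(353589, -1)) = Mul(-263685, Rational(1, 353589)) = Rational(-87895, 117863)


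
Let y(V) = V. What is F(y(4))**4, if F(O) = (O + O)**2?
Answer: 16777216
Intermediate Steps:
F(O) = 4*O**2 (F(O) = (2*O)**2 = 4*O**2)
F(y(4))**4 = (4*4**2)**4 = (4*16)**4 = 64**4 = 16777216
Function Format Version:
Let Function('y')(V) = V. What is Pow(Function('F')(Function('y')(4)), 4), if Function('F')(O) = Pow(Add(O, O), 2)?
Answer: 16777216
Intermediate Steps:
Function('F')(O) = Mul(4, Pow(O, 2)) (Function('F')(O) = Pow(Mul(2, O), 2) = Mul(4, Pow(O, 2)))
Pow(Function('F')(Function('y')(4)), 4) = Pow(Mul(4, Pow(4, 2)), 4) = Pow(Mul(4, 16), 4) = Pow(64, 4) = 16777216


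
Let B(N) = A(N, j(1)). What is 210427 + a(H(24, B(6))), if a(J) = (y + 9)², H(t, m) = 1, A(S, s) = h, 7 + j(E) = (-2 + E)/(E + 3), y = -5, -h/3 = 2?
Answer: 210443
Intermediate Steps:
h = -6 (h = -3*2 = -6)
j(E) = -7 + (-2 + E)/(3 + E) (j(E) = -7 + (-2 + E)/(E + 3) = -7 + (-2 + E)/(3 + E))
A(S, s) = -6
B(N) = -6
a(J) = 16 (a(J) = (-5 + 9)² = 4² = 16)
210427 + a(H(24, B(6))) = 210427 + 16 = 210443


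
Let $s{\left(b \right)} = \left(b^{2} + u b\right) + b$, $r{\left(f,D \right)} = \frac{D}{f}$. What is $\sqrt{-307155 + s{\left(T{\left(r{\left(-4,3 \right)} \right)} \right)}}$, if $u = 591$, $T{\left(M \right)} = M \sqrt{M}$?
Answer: $\frac{\sqrt{-19657947 - 14208 i \sqrt{3}}}{8} \approx 0.3469 - 554.22 i$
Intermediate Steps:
$T{\left(M \right)} = M^{\frac{3}{2}}$
$s{\left(b \right)} = b^{2} + 592 b$ ($s{\left(b \right)} = \left(b^{2} + 591 b\right) + b = b^{2} + 592 b$)
$\sqrt{-307155 + s{\left(T{\left(r{\left(-4,3 \right)} \right)} \right)}} = \sqrt{-307155 + \left(\frac{3}{-4}\right)^{\frac{3}{2}} \left(592 + \left(\frac{3}{-4}\right)^{\frac{3}{2}}\right)} = \sqrt{-307155 + \left(3 \left(- \frac{1}{4}\right)\right)^{\frac{3}{2}} \left(592 + \left(3 \left(- \frac{1}{4}\right)\right)^{\frac{3}{2}}\right)} = \sqrt{-307155 + \left(- \frac{3}{4}\right)^{\frac{3}{2}} \left(592 + \left(- \frac{3}{4}\right)^{\frac{3}{2}}\right)} = \sqrt{-307155 + - \frac{3 i \sqrt{3}}{8} \left(592 - \frac{3 i \sqrt{3}}{8}\right)} = \sqrt{-307155 - \frac{3 i \sqrt{3} \left(592 - \frac{3 i \sqrt{3}}{8}\right)}{8}}$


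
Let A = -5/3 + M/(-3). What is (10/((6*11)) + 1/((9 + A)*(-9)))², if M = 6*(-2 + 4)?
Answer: 169/12100 ≈ 0.013967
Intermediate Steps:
M = 12 (M = 6*2 = 12)
A = -17/3 (A = -5/3 + 12/(-3) = -5*⅓ + 12*(-⅓) = -5/3 - 4 = -17/3 ≈ -5.6667)
(10/((6*11)) + 1/((9 + A)*(-9)))² = (10/((6*11)) + 1/((9 - 17/3)*(-9)))² = (10/66 - ⅑/(10/3))² = (10*(1/66) + (3/10)*(-⅑))² = (5/33 - 1/30)² = (13/110)² = 169/12100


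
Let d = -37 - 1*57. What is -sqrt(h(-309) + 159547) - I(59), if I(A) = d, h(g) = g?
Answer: 94 - sqrt(159238) ≈ -305.05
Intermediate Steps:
d = -94 (d = -37 - 57 = -94)
I(A) = -94
-sqrt(h(-309) + 159547) - I(59) = -sqrt(-309 + 159547) - 1*(-94) = -sqrt(159238) + 94 = 94 - sqrt(159238)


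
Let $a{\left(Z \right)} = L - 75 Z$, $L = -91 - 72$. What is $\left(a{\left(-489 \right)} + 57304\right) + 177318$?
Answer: $271134$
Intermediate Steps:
$L = -163$
$a{\left(Z \right)} = -163 - 75 Z$
$\left(a{\left(-489 \right)} + 57304\right) + 177318 = \left(\left(-163 - -36675\right) + 57304\right) + 177318 = \left(\left(-163 + 36675\right) + 57304\right) + 177318 = \left(36512 + 57304\right) + 177318 = 93816 + 177318 = 271134$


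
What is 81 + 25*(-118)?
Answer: -2869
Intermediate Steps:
81 + 25*(-118) = 81 - 2950 = -2869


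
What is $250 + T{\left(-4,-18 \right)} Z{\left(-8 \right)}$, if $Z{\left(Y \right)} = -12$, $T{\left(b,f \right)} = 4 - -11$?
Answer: $70$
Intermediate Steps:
$T{\left(b,f \right)} = 15$ ($T{\left(b,f \right)} = 4 + 11 = 15$)
$250 + T{\left(-4,-18 \right)} Z{\left(-8 \right)} = 250 + 15 \left(-12\right) = 250 - 180 = 70$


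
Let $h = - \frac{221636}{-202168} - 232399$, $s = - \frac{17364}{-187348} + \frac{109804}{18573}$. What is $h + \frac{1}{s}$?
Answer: $- \frac{61354609030242936767}{264006912364822} \approx -2.324 \cdot 10^{5}$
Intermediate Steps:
$s = \frac{5223515341}{869903601}$ ($s = \left(-17364\right) \left(- \frac{1}{187348}\right) + 109804 \cdot \frac{1}{18573} = \frac{4341}{46837} + \frac{109804}{18573} = \frac{5223515341}{869903601} \approx 6.0047$)
$h = - \frac{11745854849}{50542}$ ($h = \left(-221636\right) \left(- \frac{1}{202168}\right) - 232399 = \frac{55409}{50542} - 232399 = - \frac{11745854849}{50542} \approx -2.324 \cdot 10^{5}$)
$h + \frac{1}{s} = - \frac{11745854849}{50542} + \frac{1}{\frac{5223515341}{869903601}} = - \frac{11745854849}{50542} + \frac{869903601}{5223515341} = - \frac{61354609030242936767}{264006912364822}$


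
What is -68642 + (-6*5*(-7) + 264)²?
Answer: 156034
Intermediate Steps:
-68642 + (-6*5*(-7) + 264)² = -68642 + (-30*(-7) + 264)² = -68642 + (210 + 264)² = -68642 + 474² = -68642 + 224676 = 156034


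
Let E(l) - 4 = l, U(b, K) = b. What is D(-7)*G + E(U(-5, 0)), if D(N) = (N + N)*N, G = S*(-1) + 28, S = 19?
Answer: 881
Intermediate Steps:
E(l) = 4 + l
G = 9 (G = 19*(-1) + 28 = -19 + 28 = 9)
D(N) = 2*N**2 (D(N) = (2*N)*N = 2*N**2)
D(-7)*G + E(U(-5, 0)) = (2*(-7)**2)*9 + (4 - 5) = (2*49)*9 - 1 = 98*9 - 1 = 882 - 1 = 881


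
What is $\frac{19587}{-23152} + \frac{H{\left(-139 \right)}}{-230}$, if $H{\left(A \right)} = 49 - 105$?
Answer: $- \frac{1604249}{2662480} \approx -0.60254$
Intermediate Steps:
$H{\left(A \right)} = -56$ ($H{\left(A \right)} = 49 - 105 = -56$)
$\frac{19587}{-23152} + \frac{H{\left(-139 \right)}}{-230} = \frac{19587}{-23152} - \frac{56}{-230} = 19587 \left(- \frac{1}{23152}\right) - - \frac{28}{115} = - \frac{19587}{23152} + \frac{28}{115} = - \frac{1604249}{2662480}$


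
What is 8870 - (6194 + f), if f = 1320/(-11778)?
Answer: 5253208/1963 ≈ 2676.1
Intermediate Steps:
f = -220/1963 (f = 1320*(-1/11778) = -220/1963 ≈ -0.11207)
8870 - (6194 + f) = 8870 - (6194 - 220/1963) = 8870 - 1*12158602/1963 = 8870 - 12158602/1963 = 5253208/1963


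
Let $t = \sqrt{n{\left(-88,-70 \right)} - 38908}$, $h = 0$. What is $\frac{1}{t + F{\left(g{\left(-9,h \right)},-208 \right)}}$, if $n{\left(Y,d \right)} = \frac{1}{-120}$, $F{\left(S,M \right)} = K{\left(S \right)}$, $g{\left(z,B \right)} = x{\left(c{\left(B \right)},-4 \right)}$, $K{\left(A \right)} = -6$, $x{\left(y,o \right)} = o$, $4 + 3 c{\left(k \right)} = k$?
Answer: $- \frac{720}{4673281} - \frac{2 i \sqrt{140068830}}{4673281} \approx -0.00015407 - 0.005065 i$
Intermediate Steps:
$c{\left(k \right)} = - \frac{4}{3} + \frac{k}{3}$
$g{\left(z,B \right)} = -4$
$F{\left(S,M \right)} = -6$
$n{\left(Y,d \right)} = - \frac{1}{120}$
$t = \frac{i \sqrt{140068830}}{60}$ ($t = \sqrt{- \frac{1}{120} - 38908} = \sqrt{- \frac{4668961}{120}} = \frac{i \sqrt{140068830}}{60} \approx 197.25 i$)
$\frac{1}{t + F{\left(g{\left(-9,h \right)},-208 \right)}} = \frac{1}{\frac{i \sqrt{140068830}}{60} - 6} = \frac{1}{-6 + \frac{i \sqrt{140068830}}{60}}$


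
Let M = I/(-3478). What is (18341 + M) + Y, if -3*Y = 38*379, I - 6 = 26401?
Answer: 141200617/10434 ≈ 13533.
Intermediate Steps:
I = 26407 (I = 6 + 26401 = 26407)
Y = -14402/3 (Y = -38*379/3 = -⅓*14402 = -14402/3 ≈ -4800.7)
M = -26407/3478 (M = 26407/(-3478) = 26407*(-1/3478) = -26407/3478 ≈ -7.5926)
(18341 + M) + Y = (18341 - 26407/3478) - 14402/3 = 63763591/3478 - 14402/3 = 141200617/10434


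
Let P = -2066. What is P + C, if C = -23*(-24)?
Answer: -1514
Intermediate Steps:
C = 552
P + C = -2066 + 552 = -1514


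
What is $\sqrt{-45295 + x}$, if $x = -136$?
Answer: $i \sqrt{45431} \approx 213.15 i$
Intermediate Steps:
$\sqrt{-45295 + x} = \sqrt{-45295 - 136} = \sqrt{-45431} = i \sqrt{45431}$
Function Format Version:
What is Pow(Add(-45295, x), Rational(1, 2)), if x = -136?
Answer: Mul(I, Pow(45431, Rational(1, 2))) ≈ Mul(213.15, I)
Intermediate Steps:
Pow(Add(-45295, x), Rational(1, 2)) = Pow(Add(-45295, -136), Rational(1, 2)) = Pow(-45431, Rational(1, 2)) = Mul(I, Pow(45431, Rational(1, 2)))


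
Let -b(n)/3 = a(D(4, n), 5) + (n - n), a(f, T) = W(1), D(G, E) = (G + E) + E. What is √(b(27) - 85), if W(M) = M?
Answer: 2*I*√22 ≈ 9.3808*I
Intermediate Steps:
D(G, E) = G + 2*E (D(G, E) = (E + G) + E = G + 2*E)
a(f, T) = 1
b(n) = -3 (b(n) = -3*(1 + (n - n)) = -3*(1 + 0) = -3*1 = -3)
√(b(27) - 85) = √(-3 - 85) = √(-88) = 2*I*√22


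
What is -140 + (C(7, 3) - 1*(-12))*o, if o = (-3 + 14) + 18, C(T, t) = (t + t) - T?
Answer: 179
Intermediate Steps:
C(T, t) = -T + 2*t (C(T, t) = 2*t - T = -T + 2*t)
o = 29 (o = 11 + 18 = 29)
-140 + (C(7, 3) - 1*(-12))*o = -140 + ((-1*7 + 2*3) - 1*(-12))*29 = -140 + ((-7 + 6) + 12)*29 = -140 + (-1 + 12)*29 = -140 + 11*29 = -140 + 319 = 179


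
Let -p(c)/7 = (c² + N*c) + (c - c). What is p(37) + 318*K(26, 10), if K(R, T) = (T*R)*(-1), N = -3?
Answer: -91486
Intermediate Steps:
K(R, T) = -R*T (K(R, T) = (R*T)*(-1) = -R*T)
p(c) = -7*c² + 21*c (p(c) = -7*((c² - 3*c) + (c - c)) = -7*((c² - 3*c) + 0) = -7*(c² - 3*c) = -7*c² + 21*c)
p(37) + 318*K(26, 10) = 7*37*(3 - 1*37) + 318*(-1*26*10) = 7*37*(3 - 37) + 318*(-260) = 7*37*(-34) - 82680 = -8806 - 82680 = -91486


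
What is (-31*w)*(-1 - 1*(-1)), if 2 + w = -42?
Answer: 0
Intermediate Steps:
w = -44 (w = -2 - 42 = -44)
(-31*w)*(-1 - 1*(-1)) = (-31*(-44))*(-1 - 1*(-1)) = 1364*(-1 + 1) = 1364*0 = 0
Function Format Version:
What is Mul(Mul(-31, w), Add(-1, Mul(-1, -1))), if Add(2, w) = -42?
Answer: 0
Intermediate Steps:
w = -44 (w = Add(-2, -42) = -44)
Mul(Mul(-31, w), Add(-1, Mul(-1, -1))) = Mul(Mul(-31, -44), Add(-1, Mul(-1, -1))) = Mul(1364, Add(-1, 1)) = Mul(1364, 0) = 0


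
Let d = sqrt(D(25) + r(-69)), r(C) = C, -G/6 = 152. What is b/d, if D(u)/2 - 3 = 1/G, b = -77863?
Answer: 155726*I*sqrt(3275106)/28729 ≈ 9809.6*I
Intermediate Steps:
G = -912 (G = -6*152 = -912)
D(u) = 2735/456 (D(u) = 6 + 2/(-912) = 6 + 2*(-1/912) = 6 - 1/456 = 2735/456)
d = I*sqrt(3275106)/228 (d = sqrt(2735/456 - 69) = sqrt(-28729/456) = I*sqrt(3275106)/228 ≈ 7.9374*I)
b/d = -77863*(-2*I*sqrt(3275106)/28729) = -(-155726)*I*sqrt(3275106)/28729 = 155726*I*sqrt(3275106)/28729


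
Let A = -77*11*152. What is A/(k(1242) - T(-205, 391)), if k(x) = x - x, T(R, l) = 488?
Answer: 16093/61 ≈ 263.82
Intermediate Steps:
k(x) = 0
A = -128744 (A = -847*152 = -128744)
A/(k(1242) - T(-205, 391)) = -128744/(0 - 1*488) = -128744/(0 - 488) = -128744/(-488) = -128744*(-1/488) = 16093/61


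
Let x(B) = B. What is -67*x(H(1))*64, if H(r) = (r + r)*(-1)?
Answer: 8576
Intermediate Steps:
H(r) = -2*r (H(r) = (2*r)*(-1) = -2*r)
-67*x(H(1))*64 = -(-134)*64 = -67*(-2)*64 = 134*64 = 8576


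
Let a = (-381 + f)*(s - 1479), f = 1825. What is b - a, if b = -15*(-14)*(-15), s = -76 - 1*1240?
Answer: 4032830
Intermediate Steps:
s = -1316 (s = -76 - 1240 = -1316)
b = -3150 (b = 210*(-15) = -3150)
a = -4035980 (a = (-381 + 1825)*(-1316 - 1479) = 1444*(-2795) = -4035980)
b - a = -3150 - 1*(-4035980) = -3150 + 4035980 = 4032830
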